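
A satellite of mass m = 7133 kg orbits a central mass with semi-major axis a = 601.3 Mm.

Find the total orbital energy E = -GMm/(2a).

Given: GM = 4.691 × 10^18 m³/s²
a = 601.3 Mm = 6.013 × 10^8 m
GM = 4.691 × 10^18 m³/s²
2a = 1.2026 × 10^9 m
GMm = 4.691 × 10^18 × 7133 = 3.34609 × 10^22 m³·kg/s²
E = −GMm/(2a) = -2.78238 × 10^13 J ≈ -27.82 TJ

Final answer: -27.82 TJ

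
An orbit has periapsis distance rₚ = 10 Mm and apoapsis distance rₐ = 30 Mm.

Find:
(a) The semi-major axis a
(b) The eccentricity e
rₚ = 10 Mm = 1 × 10^7 m
rₐ = 30 Mm = 3 × 10^7 m
(a) a = (rₚ + rₐ)/2 = 2 × 10^7 m ≈ 20 Mm
(b) e = (rₐ − rₚ)/(rₐ + rₚ) = (2 × 10^7) / (4 × 10^7) = 0.5

Final answer:
(a) a = 20 Mm
(b) e = 0.5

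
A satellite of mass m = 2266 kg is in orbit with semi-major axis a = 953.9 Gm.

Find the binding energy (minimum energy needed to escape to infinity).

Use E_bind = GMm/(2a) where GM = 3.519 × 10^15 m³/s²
a = 953.9 Gm = 9.539 × 10^11 m
GM = 3.519 × 10^15 m³/s²
m = 2266 kg
GMm = 3.519 × 10^15 × 2266 = 7.97405 × 10^18 m³·kg/s²
2a = 1.9078 × 10^12 m
E_bind = GMm/(2a) = 4.17971 × 10^6 J ≈ 4.18 MJ

Final answer: 4.18 MJ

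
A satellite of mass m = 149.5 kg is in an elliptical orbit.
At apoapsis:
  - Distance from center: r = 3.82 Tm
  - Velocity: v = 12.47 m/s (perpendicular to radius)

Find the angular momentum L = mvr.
r = 3.82 Tm = 3.82 × 10^12 m
v = 12.47 m/s
vr = 12.47 × 3.82 × 10^12 = 4.76354 × 10^13 m²/s
L = m × vr = 149.5 × 4.76354 × 10^13 = 7.12149 × 10^15 kg·m²/s ≈ 7.121 × 10^15 kg·m²/s

Final answer: L = 7.121 × 10^15 kg·m²/s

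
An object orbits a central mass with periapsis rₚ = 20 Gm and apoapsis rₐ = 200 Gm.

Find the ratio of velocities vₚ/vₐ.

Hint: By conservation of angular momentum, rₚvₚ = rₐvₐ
rₚ = 20 Gm = 2 × 10^10 m
rₐ = 200 Gm = 2 × 10^11 m
rₚvₚ = rₐvₐ  ⇒  vₚ/vₐ = rₐ/rₚ
vₚ/vₐ = (2 × 10^11) / (2 × 10^10) = 10

Final answer: vₚ/vₐ = 10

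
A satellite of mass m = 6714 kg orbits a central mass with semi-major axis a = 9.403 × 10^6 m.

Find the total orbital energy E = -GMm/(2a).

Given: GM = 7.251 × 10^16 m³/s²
a = 9.403 × 10^6 m
GM = 7.251 × 10^16 m³/s²
2a = 1.8806 × 10^7 m
GMm = 7.251 × 10^16 × 6714 = 4.86832 × 10^20 m³·kg/s²
E = −GMm/(2a) = -2.58871 × 10^13 J ≈ -25.89 TJ

Final answer: -25.89 TJ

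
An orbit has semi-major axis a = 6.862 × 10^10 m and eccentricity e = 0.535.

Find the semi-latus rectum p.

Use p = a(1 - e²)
a = 6.862 × 10^10 m
e = 0.535,  e² = 0.286225,  1 − e² = 0.713775
p = a(1 − e²) = 6.862 × 10^10 m × 0.713775 = 4.89792 × 10^10 m ≈ 4.898 × 10^10 m

Final answer: p = 4.898 × 10^10 m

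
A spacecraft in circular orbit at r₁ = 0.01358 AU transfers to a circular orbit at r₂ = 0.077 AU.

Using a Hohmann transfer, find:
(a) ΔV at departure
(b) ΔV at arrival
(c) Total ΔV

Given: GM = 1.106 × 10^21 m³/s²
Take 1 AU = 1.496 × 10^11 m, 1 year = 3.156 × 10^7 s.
r₁ = 0.01358 AU = 2.03157 × 10^9 m
r₂ = 0.077 AU = 1.15192 × 10^10 m
GM = 1.106 × 10^21 m³/s²
Transfer ellipse: a_t = (r₁ + r₂)/2 = 6.77538 × 10^9 m
Circular speed at r₁: v₁ = √(GM/r₁) = 737839 m/s
Transfer speed at r₁ (periapsis): v₁ₜ = √(GM(2/r₁ − 1/a_t)) = 962069 m/s
(a) ΔV₁ = v₁ₜ − v₁ = 224229 m/s ≈ 47.3 AU/year
Circular speed at r₂: v₂ = √(GM/r₂) = 309861 m/s
Transfer speed at r₂ (apoapsis): v₂ₜ = √(GM(2/r₂ − 1/a_t)) = 169674 m/s
(b) ΔV₂ = v₂ − v₂ₜ = 140187 m/s ≈ 29.57 AU/year
(c) ΔV_total = ΔV₁ + ΔV₂ = 364416 m/s ≈ 76.88 AU/year

Final answer:
(a) ΔV₁ = 47.3 AU/year
(b) ΔV₂ = 29.57 AU/year
(c) ΔV_total = 76.88 AU/year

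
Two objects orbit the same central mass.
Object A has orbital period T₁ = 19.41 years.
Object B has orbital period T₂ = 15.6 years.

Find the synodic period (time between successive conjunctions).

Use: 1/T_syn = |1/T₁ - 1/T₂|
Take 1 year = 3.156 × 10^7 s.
T₁ = 19.41 years = 6.1258 × 10^8 s
T₂ = 15.6 years = 4.92336 × 10^8 s
1/T₁ = 1.63244 × 10^-9 s⁻¹
1/T₂ = 2.03113 × 10^-9 s⁻¹
|1/T₁ − 1/T₂| = 3.98692 × 10^-10 s⁻¹
T_syn = 1 / |1/T₁ − 1/T₂| = 2.5082 × 10^9 s ≈ 79.47 years

Final answer: T_syn = 79.47 years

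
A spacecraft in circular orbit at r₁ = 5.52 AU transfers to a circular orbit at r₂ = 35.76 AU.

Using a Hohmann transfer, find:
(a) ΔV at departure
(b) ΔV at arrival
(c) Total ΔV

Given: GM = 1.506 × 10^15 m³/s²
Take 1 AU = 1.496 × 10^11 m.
r₁ = 5.52 AU = 8.25792 × 10^11 m
r₂ = 35.76 AU = 5.3497 × 10^12 m
GM = 1.506 × 10^15 m³/s²
Transfer ellipse: a_t = (r₁ + r₂)/2 = 3.08774 × 10^12 m
Circular speed at r₁: v₁ = √(GM/r₁) = 42.7048 m/s
Transfer speed at r₁ (periapsis): v₁ₜ = √(GM(2/r₁ − 1/a_t)) = 56.211 m/s
(a) ΔV₁ = v₁ₜ − v₁ = 13.5061 m/s ≈ 13.51 m/s
Circular speed at r₂: v₂ = √(GM/r₂) = 16.7783 m/s
Transfer speed at r₂ (apoapsis): v₂ₜ = √(GM(2/r₂ − 1/a_t)) = 8.67686 m/s
(b) ΔV₂ = v₂ − v₂ₜ = 8.10144 m/s ≈ 8.101 m/s
(c) ΔV_total = ΔV₁ + ΔV₂ = 21.6076 m/s ≈ 21.61 m/s

Final answer:
(a) ΔV₁ = 13.51 m/s
(b) ΔV₂ = 8.101 m/s
(c) ΔV_total = 21.61 m/s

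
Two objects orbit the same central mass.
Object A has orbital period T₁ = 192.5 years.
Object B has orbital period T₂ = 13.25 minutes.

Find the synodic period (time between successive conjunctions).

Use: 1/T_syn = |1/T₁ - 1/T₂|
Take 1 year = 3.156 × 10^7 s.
T₁ = 192.5 years = 6.0753 × 10^9 s
T₂ = 13.25 minutes = 795 s
1/T₁ = 1.64601 × 10^-10 s⁻¹
1/T₂ = 0.00125786 s⁻¹
|1/T₁ − 1/T₂| = 0.00125786 s⁻¹
T_syn = 1 / |1/T₁ − 1/T₂| = 795 s ≈ 13.25 minutes

Final answer: T_syn = 13.25 minutes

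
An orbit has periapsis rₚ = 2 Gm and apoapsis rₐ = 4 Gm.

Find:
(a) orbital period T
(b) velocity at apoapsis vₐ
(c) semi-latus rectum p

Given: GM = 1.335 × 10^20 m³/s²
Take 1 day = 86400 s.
rₚ = 2 Gm = 2 × 10^9 m
rₐ = 4 Gm = 4 × 10^9 m
GM = 1.335 × 10^20 m³/s²
a = (rₚ + rₐ)/2 = 3 × 10^9 m
e = (rₐ − rₚ)/(rₐ + rₚ) = (2 × 10^9) / (6 × 10^9) = 0.333333
(a) a³ = 2.7 × 10^28 m³;  T = 2π √(a³/GM) = 2π × 14221.4 s = 89355.5 s ≈ 1.034 days
(b) vₐ² = GM (2/rₐ − 1/a) = 1.335 × 10^20 × (5 × 10^-10 − 3.33333 × 10^-10) = 2.225 × 10^10 m²/s²;  vₐ = 149164 m/s ≈ 149.2 km/s
(c) 1 − e² = 0.888889;  p = a(1 − e²) = 3 × 10^9 × 0.888889 = 2.66667 × 10^9 m ≈ 2.667 Gm

Final answer:
(a) orbital period T = 1.034 days
(b) velocity at apoapsis vₐ = 149.2 km/s
(c) semi-latus rectum p = 2.667 Gm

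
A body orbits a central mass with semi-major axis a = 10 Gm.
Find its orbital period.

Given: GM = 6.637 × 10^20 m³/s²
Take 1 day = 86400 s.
a = 10 Gm = 1 × 10^10 m
GM = 6.637 × 10^20 m³/s²
a³ = 1 × 10^30 m³
T = 2π √(a³/GM) = 2π √((1 × 10^30) / (6.637 × 10^20)) = 2π × 38816.3 s
T = 243890 s ≈ 2.823 days

Final answer: 2.823 days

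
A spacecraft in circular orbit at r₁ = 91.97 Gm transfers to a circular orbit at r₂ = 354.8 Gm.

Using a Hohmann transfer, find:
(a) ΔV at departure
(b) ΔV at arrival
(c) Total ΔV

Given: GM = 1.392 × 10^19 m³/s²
r₁ = 91.97 Gm = 9.197 × 10^10 m
r₂ = 354.8 Gm = 3.548 × 10^11 m
GM = 1.392 × 10^19 m³/s²
Transfer ellipse: a_t = (r₁ + r₂)/2 = 2.23385 × 10^11 m
Circular speed at r₁: v₁ = √(GM/r₁) = 12302.6 m/s
Transfer speed at r₁ (periapsis): v₁ₜ = √(GM(2/r₁ − 1/a_t)) = 15504.6 m/s
(a) ΔV₁ = v₁ₜ − v₁ = 3202.04 m/s ≈ 3.202 km/s
Circular speed at r₂: v₂ = √(GM/r₂) = 6263.65 m/s
Transfer speed at r₂ (apoapsis): v₂ₜ = √(GM(2/r₂ − 1/a_t)) = 4019.05 m/s
(b) ΔV₂ = v₂ − v₂ₜ = 2244.6 m/s ≈ 2.245 km/s
(c) ΔV_total = ΔV₁ + ΔV₂ = 5446.64 m/s ≈ 5.447 km/s

Final answer:
(a) ΔV₁ = 3.202 km/s
(b) ΔV₂ = 2.245 km/s
(c) ΔV_total = 5.447 km/s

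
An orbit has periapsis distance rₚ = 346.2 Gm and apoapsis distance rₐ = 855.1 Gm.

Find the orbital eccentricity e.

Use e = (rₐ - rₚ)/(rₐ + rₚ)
rₚ = 346.2 Gm = 3.462 × 10^11 m
rₐ = 855.1 Gm = 8.551 × 10^11 m
rₐ − rₚ = 5.089 × 10^11 m
rₐ + rₚ = 1.2013 × 10^12 m
e = (rₐ − rₚ)/(rₐ + rₚ) = 0.423624

Final answer: e = 0.4236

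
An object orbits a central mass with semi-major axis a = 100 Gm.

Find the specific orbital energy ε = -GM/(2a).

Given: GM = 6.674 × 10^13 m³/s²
a = 100 Gm = 1 × 10^11 m
GM = 6.674 × 10^13 m³/s²
2a = 2 × 10^11 m
ε = −GM/(2a) = -333.7 J/kg ≈ -333.7 J/kg

Final answer: -333.7 J/kg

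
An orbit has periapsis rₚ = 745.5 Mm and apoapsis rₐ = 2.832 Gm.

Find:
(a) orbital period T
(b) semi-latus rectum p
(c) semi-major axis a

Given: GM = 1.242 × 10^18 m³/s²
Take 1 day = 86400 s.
rₚ = 745.5 Mm = 7.455 × 10^8 m
rₐ = 2.832 Gm = 2.832 × 10^9 m
GM = 1.242 × 10^18 m³/s²
a = (rₚ + rₐ)/2 = 1.78875 × 10^9 m
e = (rₐ − rₚ)/(rₐ + rₚ) = (2.0865 × 10^9) / (3.5775 × 10^9) = 0.583229
(a) a³ = 5.72333 × 10^27 m³;  T = 2π √(a³/GM) = 2π × 67883.4 s = 426524 s ≈ 4.937 days
(b) 1 − e² = 0.659845;  p = a(1 − e²) = 1.78875 × 10^9 × 0.659845 = 1.1803 × 10^9 m ≈ 1.18 Gm
(c) a = 1.78875 × 10^9 m ≈ 1.789 Gm

Final answer:
(a) orbital period T = 4.937 days
(b) semi-latus rectum p = 1.18 Gm
(c) semi-major axis a = 1.789 Gm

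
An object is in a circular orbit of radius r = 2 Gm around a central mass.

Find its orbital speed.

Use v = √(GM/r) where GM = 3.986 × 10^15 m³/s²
r = 2 Gm = 2 × 10^9 m
GM = 3.986 × 10^15 m³/s²
GM/r = (3.986 × 10^15) / (2 × 10^9) = 1.993 × 10^6 m²/s²
v = √(GM/r) = 1411.74 m/s ≈ 1.412 km/s

Final answer: 1.412 km/s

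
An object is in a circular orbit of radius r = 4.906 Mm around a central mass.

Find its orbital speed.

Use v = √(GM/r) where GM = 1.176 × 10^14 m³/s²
r = 4.906 Mm = 4.906 × 10^6 m
GM = 1.176 × 10^14 m³/s²
GM/r = (1.176 × 10^14) / (4.906 × 10^6) = 2.39706 × 10^7 m²/s²
v = √(GM/r) = 4895.98 m/s ≈ 4.896 km/s

Final answer: 4.896 km/s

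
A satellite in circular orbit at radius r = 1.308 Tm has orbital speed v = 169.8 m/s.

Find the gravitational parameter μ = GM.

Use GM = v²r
r = 1.308 Tm = 1.308 × 10^12 m
v = 169.8 m/s
v² = 28832 m²/s²
GM = v²r = 28832 × 1.308 × 10^12 = 3.77123 × 10^16 m³/s²
GM ≈ 3.771 × 10^16 m³/s²

Final answer: GM = 3.771 × 10^16 m³/s²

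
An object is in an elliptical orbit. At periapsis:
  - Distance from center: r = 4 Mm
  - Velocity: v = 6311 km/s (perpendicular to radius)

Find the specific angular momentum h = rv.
r = 4 Mm = 4 × 10^6 m
v = 6311 km/s = 6.311 × 10^6 m/s
h = rv = 4 × 10^6 × 6.311 × 10^6 = 2.5244 × 10^13 m²/s ≈ 2.524 × 10^13 m²/s

Final answer: h = 2.524 × 10^13 m²/s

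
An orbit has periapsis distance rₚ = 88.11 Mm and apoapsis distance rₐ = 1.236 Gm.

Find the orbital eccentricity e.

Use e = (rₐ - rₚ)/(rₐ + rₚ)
rₚ = 88.11 Mm = 8.811 × 10^7 m
rₐ = 1.236 Gm = 1.236 × 10^9 m
rₐ − rₚ = 1.14789 × 10^9 m
rₐ + rₚ = 1.32411 × 10^9 m
e = (rₐ − rₚ)/(rₐ + rₚ) = 0.866914

Final answer: e = 0.8669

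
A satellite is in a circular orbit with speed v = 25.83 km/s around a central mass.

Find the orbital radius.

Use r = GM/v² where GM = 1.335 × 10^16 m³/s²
v = 25.83 km/s = 25830 m/s
GM = 1.335 × 10^16 m³/s²
v² = 6.67189 × 10^8 m²/s²
r = GM/v² = (1.335 × 10^16) / (6.67189 × 10^8) = 2.00093 × 10^7 m ≈ 20.01 Mm

Final answer: 20.01 Mm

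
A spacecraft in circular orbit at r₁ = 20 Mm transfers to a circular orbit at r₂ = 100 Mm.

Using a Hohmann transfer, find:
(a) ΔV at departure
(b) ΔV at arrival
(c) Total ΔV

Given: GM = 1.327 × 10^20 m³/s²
r₁ = 20 Mm = 2 × 10^7 m
r₂ = 100 Mm = 1 × 10^8 m
GM = 1.327 × 10^20 m³/s²
Transfer ellipse: a_t = (r₁ + r₂)/2 = 6 × 10^7 m
Circular speed at r₁: v₁ = √(GM/r₁) = 2.57585 × 10^6 m/s
Transfer speed at r₁ (periapsis): v₁ₜ = √(GM(2/r₁ − 1/a_t)) = 3.32541 × 10^6 m/s
(a) ΔV₁ = v₁ₜ − v₁ = 749558 m/s ≈ 749.6 km/s
Circular speed at r₂: v₂ = √(GM/r₂) = 1.15195 × 10^6 m/s
Transfer speed at r₂ (apoapsis): v₂ₜ = √(GM(2/r₂ − 1/a_t)) = 665081 m/s
(b) ΔV₂ = v₂ − v₂ₜ = 486873 m/s ≈ 486.9 km/s
(c) ΔV_total = ΔV₁ + ΔV₂ = 1.23643 × 10^6 m/s ≈ 1236 km/s

Final answer:
(a) ΔV₁ = 749.6 km/s
(b) ΔV₂ = 486.9 km/s
(c) ΔV_total = 1236 km/s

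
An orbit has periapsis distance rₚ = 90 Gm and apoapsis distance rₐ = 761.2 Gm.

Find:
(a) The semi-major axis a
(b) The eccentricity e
rₚ = 90 Gm = 9 × 10^10 m
rₐ = 761.2 Gm = 7.612 × 10^11 m
(a) a = (rₚ + rₐ)/2 = 4.256 × 10^11 m ≈ 425.6 Gm
(b) e = (rₐ − rₚ)/(rₐ + rₚ) = (6.712 × 10^11) / (8.512 × 10^11) = 0.788534

Final answer:
(a) a = 425.6 Gm
(b) e = 0.7885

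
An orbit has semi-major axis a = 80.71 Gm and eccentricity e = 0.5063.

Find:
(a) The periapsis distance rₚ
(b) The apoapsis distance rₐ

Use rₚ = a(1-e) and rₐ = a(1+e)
a = 80.71 Gm = 8.071 × 10^10 m
e = 0.5063:  1 − e = 0.4937,  1 + e = 1.5063
(a) rₚ = a(1 − e) = 8.071 × 10^10 m × 0.4937 = 3.98465 × 10^10 m ≈ 39.85 Gm
(b) rₐ = a(1 + e) = 8.071 × 10^10 m × 1.5063 = 1.21573 × 10^11 m ≈ 121.6 Gm

Final answer:
(a) rₚ = 39.85 Gm
(b) rₐ = 121.6 Gm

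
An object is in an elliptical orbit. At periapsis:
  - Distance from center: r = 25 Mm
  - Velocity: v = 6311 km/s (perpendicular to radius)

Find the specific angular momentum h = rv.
r = 25 Mm = 2.5 × 10^7 m
v = 6311 km/s = 6.311 × 10^6 m/s
h = rv = 2.5 × 10^7 × 6.311 × 10^6 = 1.57775 × 10^14 m²/s ≈ 1.578 × 10^14 m²/s

Final answer: h = 1.578 × 10^14 m²/s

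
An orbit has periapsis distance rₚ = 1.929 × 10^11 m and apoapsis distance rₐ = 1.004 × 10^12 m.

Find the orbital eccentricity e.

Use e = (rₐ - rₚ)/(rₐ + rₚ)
rₚ = 1.929 × 10^11 m
rₐ = 1.004 × 10^12 m
rₐ − rₚ = 8.111 × 10^11 m
rₐ + rₚ = 1.1969 × 10^12 m
e = (rₐ − rₚ)/(rₐ + rₚ) = 0.677667

Final answer: e = 0.6777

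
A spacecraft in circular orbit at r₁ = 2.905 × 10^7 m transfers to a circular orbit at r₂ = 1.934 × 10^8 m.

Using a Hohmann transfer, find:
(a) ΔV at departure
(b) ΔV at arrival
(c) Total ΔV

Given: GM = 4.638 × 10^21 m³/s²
r₁ = 2.905 × 10^7 m
r₂ = 1.934 × 10^8 m
GM = 4.638 × 10^21 m³/s²
Transfer ellipse: a_t = (r₁ + r₂)/2 = 1.11225 × 10^8 m
Circular speed at r₁: v₁ = √(GM/r₁) = 1.26355 × 10^7 m/s
Transfer speed at r₁ (periapsis): v₁ₜ = √(GM(2/r₁ − 1/a_t)) = 1.66617 × 10^7 m/s
(a) ΔV₁ = v₁ₜ − v₁ = 4.0262 × 10^6 m/s ≈ 4026 km/s
Circular speed at r₂: v₂ = √(GM/r₂) = 4.89708 × 10^6 m/s
Transfer speed at r₂ (apoapsis): v₂ₜ = √(GM(2/r₂ − 1/a_t)) = 2.5027 × 10^6 m/s
(b) ΔV₂ = v₂ − v₂ₜ = 2.39438 × 10^6 m/s ≈ 2394 km/s
(c) ΔV_total = ΔV₁ + ΔV₂ = 6.42058 × 10^6 m/s ≈ 6421 km/s

Final answer:
(a) ΔV₁ = 4026 km/s
(b) ΔV₂ = 2394 km/s
(c) ΔV_total = 6421 km/s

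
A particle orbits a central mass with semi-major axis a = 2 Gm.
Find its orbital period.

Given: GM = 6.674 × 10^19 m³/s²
a = 2 Gm = 2 × 10^9 m
GM = 6.674 × 10^19 m³/s²
a³ = 8 × 10^27 m³
T = 2π √(a³/GM) = 2π √((8 × 10^27) / (6.674 × 10^19)) = 2π × 10948.4 s
T = 68791 s ≈ 19.11 hours

Final answer: 19.11 hours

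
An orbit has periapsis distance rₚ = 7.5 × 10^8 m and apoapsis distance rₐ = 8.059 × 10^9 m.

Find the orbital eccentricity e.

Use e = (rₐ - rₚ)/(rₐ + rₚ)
rₚ = 7.5 × 10^8 m
rₐ = 8.059 × 10^9 m
rₐ − rₚ = 7.309 × 10^9 m
rₐ + rₚ = 8.809 × 10^9 m
e = (rₐ − rₚ)/(rₐ + rₚ) = 0.82972

Final answer: e = 0.8297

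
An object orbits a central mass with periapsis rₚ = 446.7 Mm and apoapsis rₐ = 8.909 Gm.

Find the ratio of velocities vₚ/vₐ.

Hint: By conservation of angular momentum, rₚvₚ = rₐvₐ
rₚ = 446.7 Mm = 4.467 × 10^8 m
rₐ = 8.909 Gm = 8.909 × 10^9 m
rₚvₚ = rₐvₐ  ⇒  vₚ/vₐ = rₐ/rₚ
vₚ/vₐ = (8.909 × 10^9) / (4.467 × 10^8) = 19.944

Final answer: vₚ/vₐ = 19.94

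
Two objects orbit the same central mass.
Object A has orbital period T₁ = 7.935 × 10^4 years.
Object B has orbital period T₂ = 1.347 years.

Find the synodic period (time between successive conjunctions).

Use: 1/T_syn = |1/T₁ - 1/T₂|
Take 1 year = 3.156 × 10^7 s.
T₁ = 7.935 × 10^4 years = 2.50429 × 10^12 s
T₂ = 1.347 years = 4.25113 × 10^7 s
1/T₁ = 3.99315 × 10^-13 s⁻¹
1/T₂ = 2.35231 × 10^-8 s⁻¹
|1/T₁ − 1/T₂| = 2.35227 × 10^-8 s⁻¹
T_syn = 1 / |1/T₁ − 1/T₂| = 4.2512 × 10^7 s ≈ 1.347 years

Final answer: T_syn = 1.347 years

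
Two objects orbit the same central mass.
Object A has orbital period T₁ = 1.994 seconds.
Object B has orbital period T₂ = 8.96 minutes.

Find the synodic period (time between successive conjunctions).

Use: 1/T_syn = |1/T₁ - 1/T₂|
T₁ = 1.994 seconds
T₂ = 8.96 minutes = 537.6 s
1/T₁ = 0.501505 s⁻¹
1/T₂ = 0.00186012 s⁻¹
|1/T₁ − 1/T₂| = 0.499644 s⁻¹
T_syn = 1 / |1/T₁ − 1/T₂| = 2.00142 s ≈ 2.001 seconds

Final answer: T_syn = 2.001 seconds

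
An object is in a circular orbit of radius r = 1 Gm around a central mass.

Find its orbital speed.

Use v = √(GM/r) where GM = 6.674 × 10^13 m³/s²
r = 1 Gm = 1 × 10^9 m
GM = 6.674 × 10^13 m³/s²
GM/r = (6.674 × 10^13) / (1 × 10^9) = 66740 m²/s²
v = √(GM/r) = 258.341 m/s ≈ 258.3 m/s

Final answer: 258.3 m/s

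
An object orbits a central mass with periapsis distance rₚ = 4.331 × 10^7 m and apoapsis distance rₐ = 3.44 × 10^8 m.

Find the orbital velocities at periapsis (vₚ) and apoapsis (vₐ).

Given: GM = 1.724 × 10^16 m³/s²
rₚ = 4.331 × 10^7 m
rₐ = 3.44 × 10^8 m
GM = 1.724 × 10^16 m³/s²
a = (rₚ + rₐ)/2 = 1.93655 × 10^8 m
Vis-viva: v² = GM (2/r − 1/a)
vₚ² = 1.724 × 10^16 × (4.61787 × 10^-8 − 5.16382 × 10^-9) = 7.07097 × 10^8 m²/s²
vₚ = 26591.3 m/s ≈ 26.59 km/s
vₐ² = 1.724 × 10^16 × (5.81395 × 10^-9 − 5.16382 × 10^-9) = 1.12083 × 10^7 m²/s²
vₐ = 3347.87 m/s ≈ 3.348 km/s

Final answer: vₚ = 26.59 km/s, vₐ = 3.348 km/s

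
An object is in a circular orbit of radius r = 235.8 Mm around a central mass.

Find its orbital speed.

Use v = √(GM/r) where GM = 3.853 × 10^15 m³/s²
r = 235.8 Mm = 2.358 × 10^8 m
GM = 3.853 × 10^15 m³/s²
GM/r = (3.853 × 10^15) / (2.358 × 10^8) = 1.63401 × 10^7 m²/s²
v = √(GM/r) = 4042.29 m/s ≈ 4.042 km/s

Final answer: 4.042 km/s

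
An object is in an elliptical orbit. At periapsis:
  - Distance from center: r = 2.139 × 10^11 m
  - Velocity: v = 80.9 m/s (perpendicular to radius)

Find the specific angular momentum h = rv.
r = 2.139 × 10^11 m
v = 80.9 m/s
h = rv = 2.139 × 10^11 × 80.9 = 1.73045 × 10^13 m²/s ≈ 1.73 × 10^13 m²/s

Final answer: h = 1.73 × 10^13 m²/s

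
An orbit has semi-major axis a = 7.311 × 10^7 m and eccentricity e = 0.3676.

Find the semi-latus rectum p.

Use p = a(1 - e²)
a = 7.311 × 10^7 m
e = 0.3676,  e² = 0.13513,  1 − e² = 0.86487
p = a(1 − e²) = 7.311 × 10^7 m × 0.86487 = 6.32307 × 10^7 m ≈ 6.323 × 10^7 m

Final answer: p = 6.323 × 10^7 m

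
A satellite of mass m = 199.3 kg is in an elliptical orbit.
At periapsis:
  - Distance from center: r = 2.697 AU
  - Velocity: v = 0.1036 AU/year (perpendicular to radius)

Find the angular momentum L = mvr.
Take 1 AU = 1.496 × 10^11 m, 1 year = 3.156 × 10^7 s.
r = 2.697 AU = 4.03471 × 10^11 m
v = 0.1036 AU/year = 491.082 m/s
vr = 491.082 × 4.03471 × 10^11 = 1.98138 × 10^14 m²/s
L = m × vr = 199.3 × 1.98138 × 10^14 = 3.94888 × 10^16 kg·m²/s ≈ 3.949 × 10^16 kg·m²/s

Final answer: L = 3.949 × 10^16 kg·m²/s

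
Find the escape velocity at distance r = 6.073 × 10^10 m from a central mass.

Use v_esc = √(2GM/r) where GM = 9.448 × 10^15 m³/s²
r = 6.073 × 10^10 m
GM = 9.448 × 10^15 m³/s²
2GM/r = 2 × (9.448 × 10^15) / (6.073 × 10^10) = 311148 m²/s²
v_esc = √(2GM/r) = 557.806 m/s ≈ 557.8 m/s

Final answer: 557.8 m/s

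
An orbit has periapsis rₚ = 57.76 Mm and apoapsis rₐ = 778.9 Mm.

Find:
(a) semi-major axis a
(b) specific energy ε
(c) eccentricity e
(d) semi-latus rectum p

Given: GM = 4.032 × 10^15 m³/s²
rₚ = 57.76 Mm = 5.776 × 10^7 m
rₐ = 778.9 Mm = 7.789 × 10^8 m
GM = 4.032 × 10^15 m³/s²
a = (rₚ + rₐ)/2 = 4.1833 × 10^8 m
e = (rₐ − rₚ)/(rₐ + rₚ) = (7.2114 × 10^8) / (8.3666 × 10^8) = 0.861927
(a) a = 4.1833 × 10^8 m ≈ 418.3 Mm
(b) 2a = 8.3666 × 10^8 m;  ε = −GM/(2a) = -4.81916 × 10^6 J/kg ≈ -4.819 MJ/kg
(c) e = 0.861927 ≈ 0.8619
(d) 1 − e² = 0.257082;  p = a(1 − e²) = 4.1833 × 10^8 × 0.257082 = 1.07545 × 10^8 m ≈ 107.5 Mm

Final answer:
(a) semi-major axis a = 418.3 Mm
(b) specific energy ε = -4.819 MJ/kg
(c) eccentricity e = 0.8619
(d) semi-latus rectum p = 107.5 Mm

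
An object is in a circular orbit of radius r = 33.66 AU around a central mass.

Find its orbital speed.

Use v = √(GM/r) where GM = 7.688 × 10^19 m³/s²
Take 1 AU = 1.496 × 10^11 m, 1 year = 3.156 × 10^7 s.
r = 33.66 AU = 5.03554 × 10^12 m
GM = 7.688 × 10^19 m³/s²
GM/r = (7.688 × 10^19) / (5.03554 × 10^12) = 1.52675 × 10^7 m²/s²
v = √(GM/r) = 3907.36 m/s ≈ 0.8243 AU/year

Final answer: 0.8243 AU/year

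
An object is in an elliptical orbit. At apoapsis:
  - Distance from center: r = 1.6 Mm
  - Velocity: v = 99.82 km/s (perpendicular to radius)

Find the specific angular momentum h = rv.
r = 1.6 Mm = 1.6 × 10^6 m
v = 99.82 km/s = 99820 m/s
h = rv = 1.6 × 10^6 × 99820 = 1.59712 × 10^11 m²/s ≈ 1.597 × 10^11 m²/s

Final answer: h = 1.597 × 10^11 m²/s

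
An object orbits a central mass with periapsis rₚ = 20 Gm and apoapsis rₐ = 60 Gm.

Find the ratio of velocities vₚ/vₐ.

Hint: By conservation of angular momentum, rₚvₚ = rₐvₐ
rₚ = 20 Gm = 2 × 10^10 m
rₐ = 60 Gm = 6 × 10^10 m
rₚvₚ = rₐvₐ  ⇒  vₚ/vₐ = rₐ/rₚ
vₚ/vₐ = (6 × 10^10) / (2 × 10^10) = 3

Final answer: vₚ/vₐ = 3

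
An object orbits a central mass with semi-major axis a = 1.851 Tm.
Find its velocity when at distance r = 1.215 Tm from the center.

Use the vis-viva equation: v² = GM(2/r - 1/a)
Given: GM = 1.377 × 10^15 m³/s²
a = 1.851 Tm = 1.851 × 10^12 m
r = 1.215 Tm = 1.215 × 10^12 m
GM = 1.377 × 10^15 m³/s²
2/r − 1/a = 1.64609 × 10^-12 − 5.40249 × 10^-13 = 1.10584 × 10^-12 m⁻¹
v² = GM (2/r − 1/a) = 1522.74 m²/s²
v = 39.0224 m/s ≈ 39.02 m/s

Final answer: 39.02 m/s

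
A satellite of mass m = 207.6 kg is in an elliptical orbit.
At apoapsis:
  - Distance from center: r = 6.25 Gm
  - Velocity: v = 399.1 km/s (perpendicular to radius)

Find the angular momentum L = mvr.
r = 6.25 Gm = 6.25 × 10^9 m
v = 399.1 km/s = 399100 m/s
vr = 399100 × 6.25 × 10^9 = 2.49438 × 10^15 m²/s
L = m × vr = 207.6 × 2.49438 × 10^15 = 5.17832 × 10^17 kg·m²/s ≈ 5.178 × 10^17 kg·m²/s

Final answer: L = 5.178 × 10^17 kg·m²/s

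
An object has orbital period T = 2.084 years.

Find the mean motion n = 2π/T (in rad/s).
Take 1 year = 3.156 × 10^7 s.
T = 2.084 years = 6.5771 × 10^7 s
n = 2π / (6.5771 × 10^7 s) = 9.55312 × 10^-8 rad/s ≈ 9.553 × 10^-8 rad/s

Final answer: n = 9.553 × 10^-8 rad/s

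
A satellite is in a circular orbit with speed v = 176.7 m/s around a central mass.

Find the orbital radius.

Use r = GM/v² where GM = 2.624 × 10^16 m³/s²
v = 176.7 m/s
GM = 2.624 × 10^16 m³/s²
v² = 31222.9 m²/s²
r = GM/v² = (2.624 × 10^16) / 31222.9 = 8.40409 × 10^11 m ≈ 840.4 Gm

Final answer: 840.4 Gm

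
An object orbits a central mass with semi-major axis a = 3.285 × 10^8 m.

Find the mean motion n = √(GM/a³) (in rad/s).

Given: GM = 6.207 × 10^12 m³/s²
a = 3.285 × 10^8 m
GM = 6.207 × 10^12 m³/s²
a³ = 3.54492 × 10^25 m³
GM/a³ = (6.207 × 10^12) / (3.54492 × 10^25) = 1.75096 × 10^-13 s⁻²
n = √(GM/a³) = 4.18444 × 10^-7 rad/s ≈ 4.184 × 10^-7 rad/s

Final answer: n = 4.184 × 10^-7 rad/s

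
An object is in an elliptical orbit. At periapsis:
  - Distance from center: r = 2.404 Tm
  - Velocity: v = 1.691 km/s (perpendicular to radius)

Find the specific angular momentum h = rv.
r = 2.404 Tm = 2.404 × 10^12 m
v = 1.691 km/s = 1691 m/s
h = rv = 2.404 × 10^12 × 1691 = 4.06516 × 10^15 m²/s ≈ 4.065 × 10^15 m²/s

Final answer: h = 4.065 × 10^15 m²/s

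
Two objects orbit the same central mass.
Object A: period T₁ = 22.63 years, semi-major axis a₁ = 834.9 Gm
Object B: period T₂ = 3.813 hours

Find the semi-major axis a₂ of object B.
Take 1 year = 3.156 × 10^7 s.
T₁ = 22.63 years = 7.14203 × 10^8 s
T₂ = 3.813 hours = 13726.8 s
a₁ = 834.9 Gm = 8.349 × 10^11 m
Kepler's third law: (T₂/T₁)² = (a₂/a₁)³  ⇒  a₂ = a₁ (T₂/T₁)^(2/3)
T₂/T₁ = 1.92198 × 10^-5
(T₂/T₁)^(2/3) = 0.000717516
a₂ = 8.349 × 10^11 m × 0.000717516 = 5.99054 × 10^8 m ≈ 599.1 Mm

Final answer: a₂ = 599.1 Mm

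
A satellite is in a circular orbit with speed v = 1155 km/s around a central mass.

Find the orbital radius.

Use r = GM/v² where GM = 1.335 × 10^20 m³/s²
v = 1155 km/s = 1.155 × 10^6 m/s
GM = 1.335 × 10^20 m³/s²
v² = 1.33402 × 10^12 m²/s²
r = GM/v² = (1.335 × 10^20) / (1.33402 × 10^12) = 1.00073 × 10^8 m ≈ 100.1 Mm

Final answer: 100.1 Mm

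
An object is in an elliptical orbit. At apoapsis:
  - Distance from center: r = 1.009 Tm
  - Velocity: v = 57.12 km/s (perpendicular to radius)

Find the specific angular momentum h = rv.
r = 1.009 Tm = 1.009 × 10^12 m
v = 57.12 km/s = 57120 m/s
h = rv = 1.009 × 10^12 × 57120 = 5.76341 × 10^16 m²/s ≈ 5.763 × 10^16 m²/s

Final answer: h = 5.763 × 10^16 m²/s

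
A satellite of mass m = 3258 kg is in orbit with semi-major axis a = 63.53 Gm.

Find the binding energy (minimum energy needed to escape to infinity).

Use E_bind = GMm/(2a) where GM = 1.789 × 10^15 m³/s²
a = 63.53 Gm = 6.353 × 10^10 m
GM = 1.789 × 10^15 m³/s²
m = 3258 kg
GMm = 1.789 × 10^15 × 3258 = 5.82856 × 10^18 m³·kg/s²
2a = 1.2706 × 10^11 m
E_bind = GMm/(2a) = 4.58725 × 10^7 J ≈ 45.87 MJ

Final answer: 45.87 MJ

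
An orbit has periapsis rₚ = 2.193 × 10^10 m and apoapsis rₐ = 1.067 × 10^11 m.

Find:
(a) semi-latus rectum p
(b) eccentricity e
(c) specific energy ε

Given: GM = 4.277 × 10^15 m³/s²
rₚ = 2.193 × 10^10 m
rₐ = 1.067 × 10^11 m
GM = 4.277 × 10^15 m³/s²
a = (rₚ + rₐ)/2 = 6.4315 × 10^10 m
e = (rₐ − rₚ)/(rₐ + rₚ) = (8.477 × 10^10) / (1.2863 × 10^11) = 0.659022
(a) 1 − e² = 0.56569;  p = a(1 − e²) = 6.4315 × 10^10 × 0.56569 = 3.63824 × 10^10 m ≈ 3.638 × 10^10 m
(b) e = 0.659022 ≈ 0.659
(c) 2a = 1.2863 × 10^11 m;  ε = −GM/(2a) = -33250.4 J/kg ≈ -33.25 kJ/kg

Final answer:
(a) semi-latus rectum p = 3.638 × 10^10 m
(b) eccentricity e = 0.659
(c) specific energy ε = -33.25 kJ/kg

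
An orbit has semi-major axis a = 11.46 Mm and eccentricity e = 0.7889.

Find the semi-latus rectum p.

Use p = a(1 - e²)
a = 11.46 Mm = 1.146 × 10^7 m
e = 0.7889,  e² = 0.622363,  1 − e² = 0.377637
p = a(1 − e²) = 1.146 × 10^7 m × 0.377637 = 4.32772 × 10^6 m ≈ 4.328 Mm

Final answer: p = 4.328 Mm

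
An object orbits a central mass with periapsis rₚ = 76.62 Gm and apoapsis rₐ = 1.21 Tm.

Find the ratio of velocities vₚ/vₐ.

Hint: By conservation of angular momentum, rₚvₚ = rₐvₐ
rₚ = 76.62 Gm = 7.662 × 10^10 m
rₐ = 1.21 Tm = 1.21 × 10^12 m
rₚvₚ = rₐvₐ  ⇒  vₚ/vₐ = rₐ/rₚ
vₚ/vₐ = (1.21 × 10^12) / (7.662 × 10^10) = 15.7922

Final answer: vₚ/vₐ = 15.79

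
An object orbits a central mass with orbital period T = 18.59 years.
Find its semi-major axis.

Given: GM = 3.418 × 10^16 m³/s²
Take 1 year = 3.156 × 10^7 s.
T = 18.59 years = 5.867 × 10^8 s
GM = 3.418 × 10^16 m³/s²
Kepler's third law: a³ = GM T² / (4π²)
T² = 3.44217 × 10^17 s²
a³ = (3.418 × 10^16) × (3.44217 × 10^17) / (4π²) = 2.9802 × 10^32 m³
a = (a³)^(1/3) = 6.67957 × 10^10 m ≈ 6.68 × 10^10 m

Final answer: 6.68 × 10^10 m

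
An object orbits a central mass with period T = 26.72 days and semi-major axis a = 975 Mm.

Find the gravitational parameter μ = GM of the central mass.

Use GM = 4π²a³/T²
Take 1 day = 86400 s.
T = 26.72 days = 2.30861 × 10^6 s
a = 975 Mm = 9.75 × 10^8 m
a³ = 9.26859 × 10^26 m³
T² = 5.32967 × 10^12 s²
GM = 4π² × (9.26859 × 10^26) / (5.32967 × 10^12) = 6.86552 × 10^15 m³/s²
GM ≈ 6.866 × 10^15 m³/s²

Final answer: GM = 6.866 × 10^15 m³/s²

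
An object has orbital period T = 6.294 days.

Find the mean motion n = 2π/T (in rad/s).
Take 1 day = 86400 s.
T = 6.294 days = 543802 s
n = 2π / 543802 s = 1.15542 × 10^-5 rad/s ≈ 1.155 × 10^-5 rad/s

Final answer: n = 1.155 × 10^-5 rad/s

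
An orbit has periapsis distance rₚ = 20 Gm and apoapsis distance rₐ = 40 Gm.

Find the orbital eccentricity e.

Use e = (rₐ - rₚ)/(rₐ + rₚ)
rₚ = 20 Gm = 2 × 10^10 m
rₐ = 40 Gm = 4 × 10^10 m
rₐ − rₚ = 2 × 10^10 m
rₐ + rₚ = 6 × 10^10 m
e = (rₐ − rₚ)/(rₐ + rₚ) = 0.333333

Final answer: e = 0.3333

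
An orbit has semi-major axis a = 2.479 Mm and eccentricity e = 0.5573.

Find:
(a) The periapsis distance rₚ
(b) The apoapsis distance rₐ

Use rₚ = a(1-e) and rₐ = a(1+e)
a = 2.479 Mm = 2.479 × 10^6 m
e = 0.5573:  1 − e = 0.4427,  1 + e = 1.5573
(a) rₚ = a(1 − e) = 2.479 × 10^6 m × 0.4427 = 1.09745 × 10^6 m ≈ 1.097 Mm
(b) rₐ = a(1 + e) = 2.479 × 10^6 m × 1.5573 = 3.86055 × 10^6 m ≈ 3.861 Mm

Final answer:
(a) rₚ = 1.097 Mm
(b) rₐ = 3.861 Mm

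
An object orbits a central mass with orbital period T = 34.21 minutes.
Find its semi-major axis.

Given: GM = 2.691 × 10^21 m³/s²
T = 34.21 minutes = 2052.6 s
GM = 2.691 × 10^21 m³/s²
Kepler's third law: a³ = GM T² / (4π²)
T² = 4.21317 × 10^6 s²
a³ = (2.691 × 10^21) × (4.21317 × 10^6) / (4π²) = 2.87186 × 10^26 m³
a = (a³)^(1/3) = 6.59762 × 10^8 m ≈ 659.8 Mm

Final answer: 659.8 Mm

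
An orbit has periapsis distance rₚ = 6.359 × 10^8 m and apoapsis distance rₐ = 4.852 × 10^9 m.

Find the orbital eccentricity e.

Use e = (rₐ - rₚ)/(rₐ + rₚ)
rₚ = 6.359 × 10^8 m
rₐ = 4.852 × 10^9 m
rₐ − rₚ = 4.2161 × 10^9 m
rₐ + rₚ = 5.4879 × 10^9 m
e = (rₐ − rₚ)/(rₐ + rₚ) = 0.768254

Final answer: e = 0.7683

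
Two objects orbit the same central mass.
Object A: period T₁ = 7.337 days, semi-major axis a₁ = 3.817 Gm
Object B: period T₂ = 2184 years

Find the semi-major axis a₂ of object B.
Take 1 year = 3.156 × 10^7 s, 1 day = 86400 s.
T₁ = 7.337 days = 633917 s
T₂ = 2184 years = 6.8927 × 10^10 s
a₁ = 3.817 Gm = 3.817 × 10^9 m
Kepler's third law: (T₂/T₁)² = (a₂/a₁)³  ⇒  a₂ = a₁ (T₂/T₁)^(2/3)
T₂/T₁ = 108732
(T₂/T₁)^(2/3) = 2278.09
a₂ = 3.817 × 10^9 m × 2278.09 = 8.69548 × 10^12 m ≈ 8.695 Tm

Final answer: a₂ = 8.695 Tm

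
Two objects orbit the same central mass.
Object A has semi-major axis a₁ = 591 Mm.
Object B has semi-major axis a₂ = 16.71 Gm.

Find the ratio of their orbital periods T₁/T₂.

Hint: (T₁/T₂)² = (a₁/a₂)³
a₁ = 591 Mm = 5.91 × 10^8 m
a₂ = 16.71 Gm = 1.671 × 10^10 m
a₁/a₂ = 0.035368
T₁/T₂ = (a₁/a₂)^(3/2) = (0.035368)^1.5 = 0.00665145

Final answer: T₁/T₂ = 0.006651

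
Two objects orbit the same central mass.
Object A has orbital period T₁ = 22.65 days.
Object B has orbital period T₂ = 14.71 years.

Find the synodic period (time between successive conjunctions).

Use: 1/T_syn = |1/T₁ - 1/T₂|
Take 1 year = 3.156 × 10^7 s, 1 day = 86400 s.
T₁ = 22.65 days = 1.95696 × 10^6 s
T₂ = 14.71 years = 4.64248 × 10^8 s
1/T₁ = 5.10997 × 10^-7 s⁻¹
1/T₂ = 2.15402 × 10^-9 s⁻¹
|1/T₁ − 1/T₂| = 5.08843 × 10^-7 s⁻¹
T_syn = 1 / |1/T₁ − 1/T₂| = 1.96524 × 10^6 s ≈ 22.75 days

Final answer: T_syn = 22.75 days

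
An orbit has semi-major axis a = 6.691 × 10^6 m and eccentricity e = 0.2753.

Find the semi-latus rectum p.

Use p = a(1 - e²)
a = 6.691 × 10^6 m
e = 0.2753,  e² = 0.0757901,  1 − e² = 0.92421
p = a(1 − e²) = 6.691 × 10^6 m × 0.92421 = 6.18389 × 10^6 m ≈ 6.184 × 10^6 m

Final answer: p = 6.184 × 10^6 m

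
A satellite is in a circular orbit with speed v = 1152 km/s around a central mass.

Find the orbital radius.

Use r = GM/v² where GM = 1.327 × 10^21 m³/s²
v = 1152 km/s = 1.152 × 10^6 m/s
GM = 1.327 × 10^21 m³/s²
v² = 1.3271 × 10^12 m²/s²
r = GM/v² = (1.327 × 10^21) / (1.3271 × 10^12) = 9.99922 × 10^8 m ≈ 999.9 Mm

Final answer: 999.9 Mm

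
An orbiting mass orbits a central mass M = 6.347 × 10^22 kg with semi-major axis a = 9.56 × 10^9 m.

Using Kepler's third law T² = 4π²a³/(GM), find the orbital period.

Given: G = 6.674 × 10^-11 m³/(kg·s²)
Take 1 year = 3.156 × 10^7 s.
M = 6.347 × 10^22 kg
GM = G × M = 6.674 × 10^-11 × 6.347 × 10^22 = 4.23599 × 10^12 m³/s²
a = 9.56 × 10^9 m
a³ = 8.73723 × 10^29 m³
T = 2π √(a³/GM) = 2π √((8.73723 × 10^29) / (4.23599 × 10^12)) = 2π × 4.54161 × 10^8 s
T = 2.85358 × 10^9 s ≈ 90.42 years

Final answer: 90.42 years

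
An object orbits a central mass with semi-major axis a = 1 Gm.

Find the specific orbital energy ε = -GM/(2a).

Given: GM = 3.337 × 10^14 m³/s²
a = 1 Gm = 1 × 10^9 m
GM = 3.337 × 10^14 m³/s²
2a = 2 × 10^9 m
ε = −GM/(2a) = -166850 J/kg ≈ -166.8 kJ/kg

Final answer: -166.8 kJ/kg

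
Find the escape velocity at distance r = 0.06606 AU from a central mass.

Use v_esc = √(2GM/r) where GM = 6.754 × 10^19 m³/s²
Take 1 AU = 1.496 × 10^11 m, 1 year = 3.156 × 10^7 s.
r = 0.06606 AU = 9.88258 × 10^9 m
GM = 6.754 × 10^19 m³/s²
2GM/r = 2 × (6.754 × 10^19) / (9.88258 × 10^9) = 1.36685 × 10^10 m²/s²
v_esc = √(2GM/r) = 116912 m/s ≈ 24.66 AU/year

Final answer: 24.66 AU/year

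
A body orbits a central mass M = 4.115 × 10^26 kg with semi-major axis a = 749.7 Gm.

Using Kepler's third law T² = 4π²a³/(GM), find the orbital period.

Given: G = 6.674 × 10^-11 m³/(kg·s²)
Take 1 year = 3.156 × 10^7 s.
M = 4.115 × 10^26 kg
GM = G × M = 6.674 × 10^-11 × 4.115 × 10^26 = 2.74635 × 10^16 m³/s²
a = 749.7 Gm = 7.497 × 10^11 m
a³ = 4.21369 × 10^35 m³
T = 2π √(a³/GM) = 2π √((4.21369 × 10^35) / (2.74635 × 10^16)) = 2π × 3.917 × 10^9 s
T = 2.46112 × 10^10 s ≈ 779.8 years

Final answer: 779.8 years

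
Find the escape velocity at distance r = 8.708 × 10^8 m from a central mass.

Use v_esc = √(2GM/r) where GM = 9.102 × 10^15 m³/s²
r = 8.708 × 10^8 m
GM = 9.102 × 10^15 m³/s²
2GM/r = 2 × (9.102 × 10^15) / (8.708 × 10^8) = 2.09049 × 10^7 m²/s²
v_esc = √(2GM/r) = 4572.19 m/s ≈ 4.572 km/s

Final answer: 4.572 km/s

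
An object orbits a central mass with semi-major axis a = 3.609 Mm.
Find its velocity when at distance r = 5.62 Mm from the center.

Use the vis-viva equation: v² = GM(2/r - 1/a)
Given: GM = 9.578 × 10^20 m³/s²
a = 3.609 Mm = 3.609 × 10^6 m
r = 5.62 Mm = 5.62 × 10^6 m
GM = 9.578 × 10^20 m³/s²
2/r − 1/a = 3.55872 × 10^-7 − 2.77085 × 10^-7 = 7.87868 × 10^-8 m⁻¹
v² = GM (2/r − 1/a) = 7.5462 × 10^13 m²/s²
v = 8.68689 × 10^6 m/s ≈ 8687 km/s

Final answer: 8687 km/s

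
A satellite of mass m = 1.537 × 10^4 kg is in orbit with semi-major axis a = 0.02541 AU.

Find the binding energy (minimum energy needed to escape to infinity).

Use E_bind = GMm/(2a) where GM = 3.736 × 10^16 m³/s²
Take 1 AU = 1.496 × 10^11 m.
a = 0.02541 AU = 3.80134 × 10^9 m
GM = 3.736 × 10^16 m³/s²
m = 1.537 × 10^4 kg
GMm = 3.736 × 10^16 × 15370 = 5.74223 × 10^20 m³·kg/s²
2a = 7.60267 × 10^9 m
E_bind = GMm/(2a) = 7.55291 × 10^10 J ≈ 75.53 GJ

Final answer: 75.53 GJ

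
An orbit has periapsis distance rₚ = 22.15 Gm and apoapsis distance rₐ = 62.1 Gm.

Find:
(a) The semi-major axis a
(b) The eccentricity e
rₚ = 22.15 Gm = 2.215 × 10^10 m
rₐ = 62.1 Gm = 6.21 × 10^10 m
(a) a = (rₚ + rₐ)/2 = 4.2125 × 10^10 m ≈ 42.12 Gm
(b) e = (rₐ − rₚ)/(rₐ + rₚ) = (3.995 × 10^10) / (8.425 × 10^10) = 0.474184

Final answer:
(a) a = 42.12 Gm
(b) e = 0.4742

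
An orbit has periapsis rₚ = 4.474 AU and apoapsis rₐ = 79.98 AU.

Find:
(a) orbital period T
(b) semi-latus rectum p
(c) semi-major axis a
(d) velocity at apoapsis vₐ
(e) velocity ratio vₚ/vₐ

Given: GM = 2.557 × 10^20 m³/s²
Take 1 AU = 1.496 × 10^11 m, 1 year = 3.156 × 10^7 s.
rₚ = 4.474 AU = 6.6931 × 10^11 m
rₐ = 79.98 AU = 1.1965 × 10^13 m
GM = 2.557 × 10^20 m³/s²
a = (rₚ + rₐ)/2 = 6.31716 × 10^12 m
e = (rₐ − rₚ)/(rₐ + rₚ) = (1.12957 × 10^13) / (1.26343 × 10^13) = 0.894049
(a) a³ = 2.52096 × 10^38 m³;  T = 2π √(a³/GM) = 2π × 9.92927 × 10^8 s = 6.23875 × 10^9 s ≈ 197.7 years
(b) 1 − e² = 0.200677;  p = a(1 − e²) = 6.31716 × 10^12 × 0.200677 = 1.26771 × 10^12 m ≈ 8.474 AU
(c) a = 6.31716 × 10^12 m ≈ 42.23 AU
(d) vₐ² = GM (2/rₐ − 1/a) = 2.557 × 10^20 × (1.67154 × 10^-13 − 1.58299 × 10^-13) = 2.26425 × 10^6 m²/s²;  vₐ = 1504.74 m/s ≈ 0.3174 AU/year
(e) vₚ/vₐ = rₐ/rₚ (angular momentum) = (1.1965 × 10^13) / (6.6931 × 10^11) = 17.8766 ≈ 17.88

Final answer:
(a) orbital period T = 197.7 years
(b) semi-latus rectum p = 8.474 AU
(c) semi-major axis a = 42.23 AU
(d) velocity at apoapsis vₐ = 0.3174 AU/year
(e) velocity ratio vₚ/vₐ = 17.88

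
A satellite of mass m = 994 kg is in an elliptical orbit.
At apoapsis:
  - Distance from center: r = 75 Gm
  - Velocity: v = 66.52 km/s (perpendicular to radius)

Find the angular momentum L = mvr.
r = 75 Gm = 7.5 × 10^10 m
v = 66.52 km/s = 66520 m/s
vr = 66520 × 7.5 × 10^10 = 4.989 × 10^15 m²/s
L = m × vr = 994 × 4.989 × 10^15 = 4.95907 × 10^18 kg·m²/s ≈ 4.959 × 10^18 kg·m²/s

Final answer: L = 4.959 × 10^18 kg·m²/s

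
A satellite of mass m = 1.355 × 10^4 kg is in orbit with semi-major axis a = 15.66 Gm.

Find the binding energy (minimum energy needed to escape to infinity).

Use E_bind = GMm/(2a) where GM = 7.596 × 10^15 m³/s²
a = 15.66 Gm = 1.566 × 10^10 m
GM = 7.596 × 10^15 m³/s²
m = 1.355 × 10^4 kg
GMm = 7.596 × 10^15 × 13550 = 1.02926 × 10^20 m³·kg/s²
2a = 3.132 × 10^10 m
E_bind = GMm/(2a) = 3.28626 × 10^9 J ≈ 3.286 GJ

Final answer: 3.286 GJ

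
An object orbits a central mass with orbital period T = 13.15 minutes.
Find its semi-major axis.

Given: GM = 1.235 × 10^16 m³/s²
T = 13.15 minutes = 789 s
GM = 1.235 × 10^16 m³/s²
Kepler's third law: a³ = GM T² / (4π²)
T² = 622521 s²
a³ = (1.235 × 10^16) × 622521 / (4π²) = 1.94743 × 10^20 m³
a = (a³)^(1/3) = 5.79634 × 10^6 m ≈ 5.796 Mm

Final answer: 5.796 Mm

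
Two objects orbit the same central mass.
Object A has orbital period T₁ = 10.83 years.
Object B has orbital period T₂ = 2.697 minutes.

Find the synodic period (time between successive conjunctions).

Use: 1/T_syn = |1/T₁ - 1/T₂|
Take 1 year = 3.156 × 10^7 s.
T₁ = 10.83 years = 3.41795 × 10^8 s
T₂ = 2.697 minutes = 161.82 s
1/T₁ = 2.92573 × 10^-9 s⁻¹
1/T₂ = 0.00617971 s⁻¹
|1/T₁ − 1/T₂| = 0.0061797 s⁻¹
T_syn = 1 / |1/T₁ − 1/T₂| = 161.82 s ≈ 2.697 minutes

Final answer: T_syn = 2.697 minutes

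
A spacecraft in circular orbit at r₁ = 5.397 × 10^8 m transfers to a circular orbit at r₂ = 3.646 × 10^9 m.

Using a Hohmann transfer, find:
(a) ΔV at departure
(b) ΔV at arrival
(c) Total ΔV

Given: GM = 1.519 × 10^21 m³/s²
r₁ = 5.397 × 10^8 m
r₂ = 3.646 × 10^9 m
GM = 1.519 × 10^21 m³/s²
Transfer ellipse: a_t = (r₁ + r₂)/2 = 2.09285 × 10^9 m
Circular speed at r₁: v₁ = √(GM/r₁) = 1.67766 × 10^6 m/s
Transfer speed at r₁ (periapsis): v₁ₜ = √(GM(2/r₁ − 1/a_t)) = 2.21433 × 10^6 m/s
(a) ΔV₁ = v₁ₜ − v₁ = 536673 m/s ≈ 536.7 km/s
Circular speed at r₂: v₂ = √(GM/r₂) = 645462 m/s
Transfer speed at r₂ (apoapsis): v₂ₜ = √(GM(2/r₂ − 1/a_t)) = 327776 m/s
(b) ΔV₂ = v₂ − v₂ₜ = 317685 m/s ≈ 317.7 km/s
(c) ΔV_total = ΔV₁ + ΔV₂ = 854358 m/s ≈ 854.4 km/s

Final answer:
(a) ΔV₁ = 536.7 km/s
(b) ΔV₂ = 317.7 km/s
(c) ΔV_total = 854.4 km/s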